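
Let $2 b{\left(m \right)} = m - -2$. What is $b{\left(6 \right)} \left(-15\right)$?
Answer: $-60$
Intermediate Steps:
$b{\left(m \right)} = 1 + \frac{m}{2}$ ($b{\left(m \right)} = \frac{m - -2}{2} = \frac{m + 2}{2} = \frac{2 + m}{2} = 1 + \frac{m}{2}$)
$b{\left(6 \right)} \left(-15\right) = \left(1 + \frac{1}{2} \cdot 6\right) \left(-15\right) = \left(1 + 3\right) \left(-15\right) = 4 \left(-15\right) = -60$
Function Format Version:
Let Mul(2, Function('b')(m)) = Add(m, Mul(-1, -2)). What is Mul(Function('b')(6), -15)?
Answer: -60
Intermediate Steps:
Function('b')(m) = Add(1, Mul(Rational(1, 2), m)) (Function('b')(m) = Mul(Rational(1, 2), Add(m, Mul(-1, -2))) = Mul(Rational(1, 2), Add(m, 2)) = Mul(Rational(1, 2), Add(2, m)) = Add(1, Mul(Rational(1, 2), m)))
Mul(Function('b')(6), -15) = Mul(Add(1, Mul(Rational(1, 2), 6)), -15) = Mul(Add(1, 3), -15) = Mul(4, -15) = -60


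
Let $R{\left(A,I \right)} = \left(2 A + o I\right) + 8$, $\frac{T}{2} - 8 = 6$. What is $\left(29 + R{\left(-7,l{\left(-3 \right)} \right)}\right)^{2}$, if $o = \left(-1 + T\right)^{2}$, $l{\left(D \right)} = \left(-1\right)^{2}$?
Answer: $565504$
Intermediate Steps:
$l{\left(D \right)} = 1$
$T = 28$ ($T = 16 + 2 \cdot 6 = 16 + 12 = 28$)
$o = 729$ ($o = \left(-1 + 28\right)^{2} = 27^{2} = 729$)
$R{\left(A,I \right)} = 8 + 2 A + 729 I$ ($R{\left(A,I \right)} = \left(2 A + 729 I\right) + 8 = 8 + 2 A + 729 I$)
$\left(29 + R{\left(-7,l{\left(-3 \right)} \right)}\right)^{2} = \left(29 + \left(8 + 2 \left(-7\right) + 729 \cdot 1\right)\right)^{2} = \left(29 + \left(8 - 14 + 729\right)\right)^{2} = \left(29 + 723\right)^{2} = 752^{2} = 565504$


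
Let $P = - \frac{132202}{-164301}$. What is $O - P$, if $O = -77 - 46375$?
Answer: $- \frac{7632242254}{164301} \approx -46453.0$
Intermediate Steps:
$O = -46452$ ($O = -77 - 46375 = -46452$)
$P = \frac{132202}{164301}$ ($P = \left(-132202\right) \left(- \frac{1}{164301}\right) = \frac{132202}{164301} \approx 0.80463$)
$O - P = -46452 - \frac{132202}{164301} = - \frac{7632242254}{164301}$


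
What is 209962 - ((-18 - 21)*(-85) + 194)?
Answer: 206453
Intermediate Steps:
209962 - ((-18 - 21)*(-85) + 194) = 209962 - (-39*(-85) + 194) = 209962 - (3315 + 194) = 209962 - 1*3509 = 209962 - 3509 = 206453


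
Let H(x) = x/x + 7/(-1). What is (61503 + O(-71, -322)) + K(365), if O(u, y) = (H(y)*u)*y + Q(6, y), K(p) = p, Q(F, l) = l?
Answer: -75626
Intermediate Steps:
H(x) = -6 (H(x) = 1 + 7*(-1) = 1 - 7 = -6)
O(u, y) = y - 6*u*y (O(u, y) = (-6*u)*y + y = -6*u*y + y = y - 6*u*y)
(61503 + O(-71, -322)) + K(365) = (61503 - 322*(1 - 6*(-71))) + 365 = (61503 - 322*(1 + 426)) + 365 = (61503 - 322*427) + 365 = (61503 - 137494) + 365 = -75991 + 365 = -75626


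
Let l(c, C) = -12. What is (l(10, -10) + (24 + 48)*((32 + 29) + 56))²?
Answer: 70761744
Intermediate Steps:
(l(10, -10) + (24 + 48)*((32 + 29) + 56))² = (-12 + (24 + 48)*((32 + 29) + 56))² = (-12 + 72*(61 + 56))² = (-12 + 72*117)² = (-12 + 8424)² = 8412² = 70761744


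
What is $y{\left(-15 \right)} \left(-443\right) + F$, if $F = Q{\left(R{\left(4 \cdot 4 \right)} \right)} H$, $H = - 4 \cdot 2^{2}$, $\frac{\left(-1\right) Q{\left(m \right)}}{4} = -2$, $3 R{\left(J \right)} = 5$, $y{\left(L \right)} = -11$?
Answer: $4745$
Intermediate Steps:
$R{\left(J \right)} = \frac{5}{3}$ ($R{\left(J \right)} = \frac{1}{3} \cdot 5 = \frac{5}{3}$)
$Q{\left(m \right)} = 8$ ($Q{\left(m \right)} = \left(-4\right) \left(-2\right) = 8$)
$H = -16$ ($H = \left(-4\right) 4 = -16$)
$F = -128$ ($F = 8 \left(-16\right) = -128$)
$y{\left(-15 \right)} \left(-443\right) + F = \left(-11\right) \left(-443\right) - 128 = 4873 - 128 = 4745$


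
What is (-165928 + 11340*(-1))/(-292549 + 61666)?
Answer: 177268/230883 ≈ 0.76778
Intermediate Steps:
(-165928 + 11340*(-1))/(-292549 + 61666) = (-165928 - 11340)/(-230883) = -177268*(-1/230883) = 177268/230883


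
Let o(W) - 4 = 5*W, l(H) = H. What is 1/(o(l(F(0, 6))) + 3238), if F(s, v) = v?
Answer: 1/3272 ≈ 0.00030562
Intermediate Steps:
o(W) = 4 + 5*W
1/(o(l(F(0, 6))) + 3238) = 1/((4 + 5*6) + 3238) = 1/((4 + 30) + 3238) = 1/(34 + 3238) = 1/3272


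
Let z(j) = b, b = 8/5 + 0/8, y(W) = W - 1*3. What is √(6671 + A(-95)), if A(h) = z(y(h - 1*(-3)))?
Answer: 3*√18535/5 ≈ 81.686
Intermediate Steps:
y(W) = -3 + W (y(W) = W - 3 = -3 + W)
b = 8/5 (b = 8*(⅕) + 0*(⅛) = 8/5 + 0 = 8/5 ≈ 1.6000)
z(j) = 8/5
A(h) = 8/5
√(6671 + A(-95)) = √(6671 + 8/5) = √(33363/5) = 3*√18535/5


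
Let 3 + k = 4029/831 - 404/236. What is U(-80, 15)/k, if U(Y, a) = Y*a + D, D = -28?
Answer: -20069204/2231 ≈ -8995.6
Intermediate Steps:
U(Y, a) = -28 + Y*a (U(Y, a) = Y*a - 28 = -28 + Y*a)
k = 2231/16343 (k = -3 + (4029/831 - 404/236) = -3 + (4029*(1/831) - 404*1/236) = -3 + (1343/277 - 101/59) = -3 + 51260/16343 = 2231/16343 ≈ 0.13651)
U(-80, 15)/k = (-28 - 80*15)/(2231/16343) = (-28 - 1200)*(16343/2231) = -1228*16343/2231 = -20069204/2231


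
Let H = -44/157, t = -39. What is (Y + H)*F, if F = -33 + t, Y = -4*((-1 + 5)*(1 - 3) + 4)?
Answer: -177696/157 ≈ -1131.8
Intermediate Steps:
H = -44/157 (H = -44*1/157 = -44/157 ≈ -0.28025)
Y = 16 (Y = -4*(4*(-2) + 4) = -4*(-8 + 4) = -4*(-4) = 16)
F = -72 (F = -33 - 39 = -72)
(Y + H)*F = (16 - 44/157)*(-72) = (2468/157)*(-72) = -177696/157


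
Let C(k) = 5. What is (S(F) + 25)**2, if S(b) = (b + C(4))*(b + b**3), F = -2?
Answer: 25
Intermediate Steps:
S(b) = (5 + b)*(b + b**3) (S(b) = (b + 5)*(b + b**3) = (5 + b)*(b + b**3))
(S(F) + 25)**2 = (-2*(5 - 2 + (-2)**3 + 5*(-2)**2) + 25)**2 = (-2*(5 - 2 - 8 + 5*4) + 25)**2 = (-2*(5 - 2 - 8 + 20) + 25)**2 = (-2*15 + 25)**2 = (-30 + 25)**2 = (-5)**2 = 25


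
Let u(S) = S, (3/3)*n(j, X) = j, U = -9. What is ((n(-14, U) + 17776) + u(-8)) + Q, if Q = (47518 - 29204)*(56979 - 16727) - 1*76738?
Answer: 737116144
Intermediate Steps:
n(j, X) = j
Q = 737098390 (Q = 18314*40252 - 76738 = 737175128 - 76738 = 737098390)
((n(-14, U) + 17776) + u(-8)) + Q = ((-14 + 17776) - 8) + 737098390 = (17762 - 8) + 737098390 = 17754 + 737098390 = 737116144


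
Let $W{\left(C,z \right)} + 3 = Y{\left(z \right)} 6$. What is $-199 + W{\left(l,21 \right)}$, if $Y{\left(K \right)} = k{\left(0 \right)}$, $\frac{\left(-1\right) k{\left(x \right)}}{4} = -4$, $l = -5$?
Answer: $-106$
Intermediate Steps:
$k{\left(x \right)} = 16$ ($k{\left(x \right)} = \left(-4\right) \left(-4\right) = 16$)
$Y{\left(K \right)} = 16$
$W{\left(C,z \right)} = 93$ ($W{\left(C,z \right)} = -3 + 16 \cdot 6 = -3 + 96 = 93$)
$-199 + W{\left(l,21 \right)} = -199 + 93 = -106$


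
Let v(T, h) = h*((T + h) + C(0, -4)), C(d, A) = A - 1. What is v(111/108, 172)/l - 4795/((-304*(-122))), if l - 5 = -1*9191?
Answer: -5021635123/1533106656 ≈ -3.2755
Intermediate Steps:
C(d, A) = -1 + A
v(T, h) = h*(-5 + T + h) (v(T, h) = h*((T + h) + (-1 - 4)) = h*((T + h) - 5) = h*(-5 + T + h))
l = -9186 (l = 5 - 1*9191 = 5 - 9191 = -9186)
v(111/108, 172)/l - 4795/((-304*(-122))) = (172*(-5 + 111/108 + 172))/(-9186) - 4795/((-304*(-122))) = (172*(-5 + 111*(1/108) + 172))*(-1/9186) - 4795/37088 = (172*(-5 + 37/36 + 172))*(-1/9186) - 4795*1/37088 = (172*(6049/36))*(-1/9186) - 4795/37088 = (260107/9)*(-1/9186) - 4795/37088 = -260107/82674 - 4795/37088 = -5021635123/1533106656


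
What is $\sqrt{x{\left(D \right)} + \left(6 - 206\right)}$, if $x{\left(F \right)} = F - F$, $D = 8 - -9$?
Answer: $10 i \sqrt{2} \approx 14.142 i$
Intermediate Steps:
$D = 17$ ($D = 8 + 9 = 17$)
$x{\left(F \right)} = 0$
$\sqrt{x{\left(D \right)} + \left(6 - 206\right)} = \sqrt{0 + \left(6 - 206\right)} = \sqrt{0 - 200} = \sqrt{-200} = 10 i \sqrt{2}$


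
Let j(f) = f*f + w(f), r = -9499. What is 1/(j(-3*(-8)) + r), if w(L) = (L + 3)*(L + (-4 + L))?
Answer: -1/7735 ≈ -0.00012928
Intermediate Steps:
w(L) = (-4 + 2*L)*(3 + L) (w(L) = (3 + L)*(-4 + 2*L) = (-4 + 2*L)*(3 + L))
j(f) = -12 + 2*f + 3*f² (j(f) = f*f + (-12 + 2*f + 2*f²) = f² + (-12 + 2*f + 2*f²) = -12 + 2*f + 3*f²)
1/(j(-3*(-8)) + r) = 1/((-12 + 2*(-3*(-8)) + 3*(-3*(-8))²) - 9499) = 1/((-12 + 2*24 + 3*24²) - 9499) = 1/((-12 + 48 + 3*576) - 9499) = 1/((-12 + 48 + 1728) - 9499) = 1/(1764 - 9499) = 1/(-7735) = -1/7735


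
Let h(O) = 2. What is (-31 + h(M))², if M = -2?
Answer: 841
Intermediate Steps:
(-31 + h(M))² = (-31 + 2)² = (-29)² = 841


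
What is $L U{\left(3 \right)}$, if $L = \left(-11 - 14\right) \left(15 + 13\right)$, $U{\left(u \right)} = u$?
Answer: $-2100$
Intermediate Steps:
$L = -700$ ($L = \left(-25\right) 28 = -700$)
$L U{\left(3 \right)} = \left(-700\right) 3 = -2100$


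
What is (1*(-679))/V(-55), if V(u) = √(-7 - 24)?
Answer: 679*I*√31/31 ≈ 121.95*I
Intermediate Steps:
V(u) = I*√31 (V(u) = √(-31) = I*√31)
(1*(-679))/V(-55) = (1*(-679))/((I*√31)) = -(-679)*I*√31/31 = 679*I*√31/31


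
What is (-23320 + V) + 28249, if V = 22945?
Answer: 27874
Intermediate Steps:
(-23320 + V) + 28249 = (-23320 + 22945) + 28249 = -375 + 28249 = 27874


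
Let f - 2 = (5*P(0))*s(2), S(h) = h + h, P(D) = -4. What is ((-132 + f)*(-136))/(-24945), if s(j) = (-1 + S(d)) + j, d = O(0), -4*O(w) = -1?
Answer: -4352/4989 ≈ -0.87232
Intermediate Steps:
O(w) = ¼ (O(w) = -¼*(-1) = ¼)
d = ¼ ≈ 0.25000
S(h) = 2*h
s(j) = -½ + j (s(j) = (-1 + 2*(¼)) + j = (-1 + ½) + j = -½ + j)
f = -28 (f = 2 + (5*(-4))*(-½ + 2) = 2 - 20*3/2 = 2 - 30 = -28)
((-132 + f)*(-136))/(-24945) = ((-132 - 28)*(-136))/(-24945) = -160*(-136)*(-1/24945) = 21760*(-1/24945) = -4352/4989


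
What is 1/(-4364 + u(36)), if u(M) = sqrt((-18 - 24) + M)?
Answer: -2182/9522251 - I*sqrt(6)/19044502 ≈ -0.00022915 - 1.2862e-7*I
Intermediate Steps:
u(M) = sqrt(-42 + M)
1/(-4364 + u(36)) = 1/(-4364 + sqrt(-42 + 36)) = 1/(-4364 + sqrt(-6)) = 1/(-4364 + I*sqrt(6))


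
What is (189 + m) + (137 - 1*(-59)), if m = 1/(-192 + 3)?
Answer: 72764/189 ≈ 384.99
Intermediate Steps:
m = -1/189 (m = 1/(-189) = -1/189 ≈ -0.0052910)
(189 + m) + (137 - 1*(-59)) = (189 - 1/189) + (137 - 1*(-59)) = 35720/189 + (137 + 59) = 35720/189 + 196 = 72764/189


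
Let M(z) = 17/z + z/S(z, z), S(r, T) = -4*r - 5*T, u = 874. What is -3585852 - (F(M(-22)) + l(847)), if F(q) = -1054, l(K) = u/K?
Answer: -3036324780/847 ≈ -3.5848e+6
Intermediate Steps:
S(r, T) = -5*T - 4*r
M(z) = -⅑ + 17/z (M(z) = 17/z + z/(-5*z - 4*z) = 17/z + z/((-9*z)) = 17/z + z*(-1/(9*z)) = 17/z - ⅑ = -⅑ + 17/z)
l(K) = 874/K
-3585852 - (F(M(-22)) + l(847)) = -3585852 - (-1054 + 874/847) = -3585852 - 1*(-891864/847) = -3585852 + 891864/847 = -3036324780/847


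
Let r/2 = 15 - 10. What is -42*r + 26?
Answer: -394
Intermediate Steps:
r = 10 (r = 2*(15 - 10) = 2*5 = 10)
-42*r + 26 = -42*10 + 26 = -420 + 26 = -394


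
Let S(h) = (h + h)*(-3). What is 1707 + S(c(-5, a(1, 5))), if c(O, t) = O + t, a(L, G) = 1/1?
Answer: 1731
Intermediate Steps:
a(L, G) = 1
S(h) = -6*h (S(h) = (2*h)*(-3) = -6*h)
1707 + S(c(-5, a(1, 5))) = 1707 - 6*(-5 + 1) = 1707 - 6*(-4) = 1707 + 24 = 1731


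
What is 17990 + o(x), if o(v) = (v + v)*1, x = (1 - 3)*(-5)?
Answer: 18010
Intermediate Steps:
x = 10 (x = -2*(-5) = 10)
o(v) = 2*v (o(v) = (2*v)*1 = 2*v)
17990 + o(x) = 17990 + 2*10 = 17990 + 20 = 18010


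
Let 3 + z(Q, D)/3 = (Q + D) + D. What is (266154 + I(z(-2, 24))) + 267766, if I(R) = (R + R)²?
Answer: 600484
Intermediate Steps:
z(Q, D) = -9 + 3*Q + 6*D (z(Q, D) = -9 + 3*((Q + D) + D) = -9 + 3*((D + Q) + D) = -9 + 3*(Q + 2*D) = -9 + (3*Q + 6*D) = -9 + 3*Q + 6*D)
I(R) = 4*R² (I(R) = (2*R)² = 4*R²)
(266154 + I(z(-2, 24))) + 267766 = (266154 + 4*(-9 + 3*(-2) + 6*24)²) + 267766 = (266154 + 4*(-9 - 6 + 144)²) + 267766 = (266154 + 4*129²) + 267766 = (266154 + 4*16641) + 267766 = (266154 + 66564) + 267766 = 332718 + 267766 = 600484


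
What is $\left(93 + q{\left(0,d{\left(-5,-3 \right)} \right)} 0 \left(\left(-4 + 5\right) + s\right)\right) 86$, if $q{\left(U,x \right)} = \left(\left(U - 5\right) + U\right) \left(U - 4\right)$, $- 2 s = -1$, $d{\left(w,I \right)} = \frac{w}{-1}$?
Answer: $7998$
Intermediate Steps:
$d{\left(w,I \right)} = - w$ ($d{\left(w,I \right)} = w \left(-1\right) = - w$)
$s = \frac{1}{2}$ ($s = \left(- \frac{1}{2}\right) \left(-1\right) = \frac{1}{2} \approx 0.5$)
$q{\left(U,x \right)} = \left(-5 + 2 U\right) \left(-4 + U\right)$ ($q{\left(U,x \right)} = \left(\left(U - 5\right) + U\right) \left(-4 + U\right) = \left(\left(-5 + U\right) + U\right) \left(-4 + U\right) = \left(-5 + 2 U\right) \left(-4 + U\right)$)
$\left(93 + q{\left(0,d{\left(-5,-3 \right)} \right)} 0 \left(\left(-4 + 5\right) + s\right)\right) 86 = \left(93 + \left(20 - 0 + 2 \cdot 0^{2}\right) 0 \left(\left(-4 + 5\right) + \frac{1}{2}\right)\right) 86 = \left(93 + \left(20 + 0 + 2 \cdot 0\right) 0 \left(1 + \frac{1}{2}\right)\right) 86 = \left(93 + \left(20 + 0 + 0\right) 0 \cdot \frac{3}{2}\right) 86 = \left(93 + 20 \cdot 0 \cdot \frac{3}{2}\right) 86 = \left(93 + 0 \cdot \frac{3}{2}\right) 86 = \left(93 + 0\right) 86 = 93 \cdot 86 = 7998$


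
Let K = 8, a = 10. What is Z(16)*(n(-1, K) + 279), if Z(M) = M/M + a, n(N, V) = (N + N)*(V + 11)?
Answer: 2651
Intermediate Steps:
n(N, V) = 2*N*(11 + V) (n(N, V) = (2*N)*(11 + V) = 2*N*(11 + V))
Z(M) = 11 (Z(M) = M/M + 10 = 1 + 10 = 11)
Z(16)*(n(-1, K) + 279) = 11*(2*(-1)*(11 + 8) + 279) = 11*(2*(-1)*19 + 279) = 11*(-38 + 279) = 11*241 = 2651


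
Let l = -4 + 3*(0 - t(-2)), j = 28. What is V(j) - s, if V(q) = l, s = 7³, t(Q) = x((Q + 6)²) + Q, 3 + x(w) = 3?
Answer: -341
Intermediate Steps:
x(w) = 0 (x(w) = -3 + 3 = 0)
t(Q) = Q (t(Q) = 0 + Q = Q)
s = 343
l = 2 (l = -4 + 3*(0 - 1*(-2)) = -4 + 3*(0 + 2) = -4 + 3*2 = -4 + 6 = 2)
V(q) = 2
V(j) - s = 2 - 1*343 = 2 - 343 = -341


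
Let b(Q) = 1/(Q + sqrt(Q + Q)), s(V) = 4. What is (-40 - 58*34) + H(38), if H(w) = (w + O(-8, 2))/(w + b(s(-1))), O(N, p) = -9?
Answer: -23847352/11857 + 58*sqrt(2)/11857 ≈ -2011.2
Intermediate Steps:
b(Q) = 1/(Q + sqrt(2)*sqrt(Q)) (b(Q) = 1/(Q + sqrt(2*Q)) = 1/(Q + sqrt(2)*sqrt(Q)))
H(w) = (-9 + w)/(w + 1/(4 + 2*sqrt(2))) (H(w) = (w - 9)/(w + 1/(4 + sqrt(2)*sqrt(4))) = (-9 + w)/(w + 1/(4 + sqrt(2)*2)) = (-9 + w)/(w + 1/(4 + 2*sqrt(2))))
(-40 - 58*34) + H(38) = (-40 - 58*34) + 2*(-9 + 38)*(2 + sqrt(2))/(1 + 2*38*(2 + sqrt(2))) = (-40 - 1972) + 2*29*(2 + sqrt(2))/(1 + (152 + 76*sqrt(2))) = -2012 + 2*29*(2 + sqrt(2))/(153 + 76*sqrt(2)) = -2012 + 58*(2 + sqrt(2))/(153 + 76*sqrt(2))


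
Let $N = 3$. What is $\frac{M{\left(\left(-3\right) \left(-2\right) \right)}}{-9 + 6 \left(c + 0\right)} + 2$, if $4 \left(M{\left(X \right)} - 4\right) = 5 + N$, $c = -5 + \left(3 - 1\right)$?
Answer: $\frac{16}{9} \approx 1.7778$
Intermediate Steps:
$c = -3$ ($c = -5 + 2 = -3$)
$M{\left(X \right)} = 6$ ($M{\left(X \right)} = 4 + \frac{5 + 3}{4} = 4 + \frac{1}{4} \cdot 8 = 4 + 2 = 6$)
$\frac{M{\left(\left(-3\right) \left(-2\right) \right)}}{-9 + 6 \left(c + 0\right)} + 2 = \frac{1}{-9 + 6 \left(-3 + 0\right)} 6 + 2 = \frac{1}{-9 + 6 \left(-3\right)} 6 + 2 = \frac{1}{-9 - 18} \cdot 6 + 2 = \frac{1}{-27} \cdot 6 + 2 = \left(- \frac{1}{27}\right) 6 + 2 = - \frac{2}{9} + 2 = \frac{16}{9}$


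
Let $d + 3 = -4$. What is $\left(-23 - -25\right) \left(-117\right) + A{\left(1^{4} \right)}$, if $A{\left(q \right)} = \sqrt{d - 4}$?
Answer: $-234 + i \sqrt{11} \approx -234.0 + 3.3166 i$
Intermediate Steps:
$d = -7$ ($d = -3 - 4 = -7$)
$A{\left(q \right)} = i \sqrt{11}$ ($A{\left(q \right)} = \sqrt{-7 - 4} = \sqrt{-11} = i \sqrt{11}$)
$\left(-23 - -25\right) \left(-117\right) + A{\left(1^{4} \right)} = \left(-23 - -25\right) \left(-117\right) + i \sqrt{11} = \left(-23 + 25\right) \left(-117\right) + i \sqrt{11} = 2 \left(-117\right) + i \sqrt{11} = -234 + i \sqrt{11}$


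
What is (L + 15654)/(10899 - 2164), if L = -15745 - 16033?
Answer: -16124/8735 ≈ -1.8459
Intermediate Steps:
L = -31778
(L + 15654)/(10899 - 2164) = (-31778 + 15654)/(10899 - 2164) = -16124/8735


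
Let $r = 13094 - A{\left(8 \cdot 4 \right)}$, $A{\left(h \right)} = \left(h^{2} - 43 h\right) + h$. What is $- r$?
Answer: $-13414$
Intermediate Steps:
$A{\left(h \right)} = h^{2} - 42 h$
$r = 13414$ ($r = 13094 - 8 \cdot 4 \left(-42 + 8 \cdot 4\right) = 13094 - 32 \left(-42 + 32\right) = 13094 - 32 \left(-10\right) = 13094 - -320 = 13094 + 320 = 13414$)
$- r = \left(-1\right) 13414 = -13414$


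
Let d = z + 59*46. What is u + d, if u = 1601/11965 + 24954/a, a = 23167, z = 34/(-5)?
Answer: 750752974193/277193155 ≈ 2708.4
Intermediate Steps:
z = -34/5 (z = 34*(-1/5) = -34/5 ≈ -6.8000)
d = 13536/5 (d = -34/5 + 59*46 = -34/5 + 2714 = 13536/5 ≈ 2707.2)
u = 335664977/277193155 (u = 1601/11965 + 24954/23167 = 335664977/277193155 ≈ 1.2109)
u + d = 335664977/277193155 + 13536/5 = 750752974193/277193155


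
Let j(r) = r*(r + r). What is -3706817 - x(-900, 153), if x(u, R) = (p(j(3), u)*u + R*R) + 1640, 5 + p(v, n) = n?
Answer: -4546366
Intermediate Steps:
j(r) = 2*r² (j(r) = r*(2*r) = 2*r²)
p(v, n) = -5 + n
x(u, R) = 1640 + R² + u*(-5 + u) (x(u, R) = ((-5 + u)*u + R*R) + 1640 = (u*(-5 + u) + R²) + 1640 = (R² + u*(-5 + u)) + 1640 = 1640 + R² + u*(-5 + u))
-3706817 - x(-900, 153) = -3706817 - (1640 + 153² - 900*(-5 - 900)) = -3706817 - (1640 + 23409 - 900*(-905)) = -3706817 - (1640 + 23409 + 814500) = -3706817 - 1*839549 = -3706817 - 839549 = -4546366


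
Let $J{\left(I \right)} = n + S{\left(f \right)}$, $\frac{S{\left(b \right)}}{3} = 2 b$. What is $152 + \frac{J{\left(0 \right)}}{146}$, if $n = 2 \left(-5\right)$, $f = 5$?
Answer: $\frac{11106}{73} \approx 152.14$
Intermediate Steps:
$S{\left(b \right)} = 6 b$ ($S{\left(b \right)} = 3 \cdot 2 b = 6 b$)
$n = -10$
$J{\left(I \right)} = 20$ ($J{\left(I \right)} = -10 + 6 \cdot 5 = -10 + 30 = 20$)
$152 + \frac{J{\left(0 \right)}}{146} = 152 + \frac{1}{146} \cdot 20 = 152 + \frac{10}{73} = \frac{11106}{73}$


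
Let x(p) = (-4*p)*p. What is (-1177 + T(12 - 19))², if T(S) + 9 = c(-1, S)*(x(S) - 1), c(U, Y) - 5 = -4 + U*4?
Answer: 354025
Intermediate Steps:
x(p) = -4*p²
c(U, Y) = 1 + 4*U (c(U, Y) = 5 + (-4 + U*4) = 5 + (-4 + 4*U) = 1 + 4*U)
T(S) = -6 + 12*S² (T(S) = -9 + (1 + 4*(-1))*(-4*S² - 1) = -9 + (1 - 4)*(-1 - 4*S²) = -9 - 3*(-1 - 4*S²) = -9 + (3 + 12*S²) = -6 + 12*S²)
(-1177 + T(12 - 19))² = (-1177 + (-6 + 12*(12 - 19)²))² = (-1177 + (-6 + 12*(-7)²))² = (-1177 + (-6 + 12*49))² = (-1177 + (-6 + 588))² = (-1177 + 582)² = (-595)² = 354025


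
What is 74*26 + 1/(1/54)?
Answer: 1978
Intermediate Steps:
74*26 + 1/(1/54) = 1924 + 1/(1/54) = 1924 + 54 = 1978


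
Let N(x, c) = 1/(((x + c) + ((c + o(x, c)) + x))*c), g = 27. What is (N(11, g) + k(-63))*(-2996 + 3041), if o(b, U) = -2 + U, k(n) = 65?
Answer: 886280/303 ≈ 2925.0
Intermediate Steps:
N(x, c) = 1/(c*(-2 + 2*x + 3*c)) (N(x, c) = 1/(((x + c) + ((c + (-2 + c)) + x))*c) = 1/(((c + x) + ((-2 + 2*c) + x))*c) = 1/(((c + x) + (-2 + x + 2*c))*c) = 1/((-2 + 2*x + 3*c)*c) = 1/(c*(-2 + 2*x + 3*c)))
(N(11, g) + k(-63))*(-2996 + 3041) = (1/(27*(-2 + 2*11 + 3*27)) + 65)*(-2996 + 3041) = (1/(27*(-2 + 22 + 81)) + 65)*45 = ((1/27)/101 + 65)*45 = ((1/27)*(1/101) + 65)*45 = (1/2727 + 65)*45 = (177256/2727)*45 = 886280/303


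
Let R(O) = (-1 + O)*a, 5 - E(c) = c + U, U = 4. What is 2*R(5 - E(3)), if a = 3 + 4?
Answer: 84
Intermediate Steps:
a = 7
E(c) = 1 - c (E(c) = 5 - (c + 4) = 5 - (4 + c) = 5 + (-4 - c) = 1 - c)
R(O) = -7 + 7*O (R(O) = (-1 + O)*7 = -7 + 7*O)
2*R(5 - E(3)) = 2*(-7 + 7*(5 - (1 - 1*3))) = 2*(-7 + 7*(5 - (1 - 3))) = 2*(-7 + 7*(5 - 1*(-2))) = 2*(-7 + 7*(5 + 2)) = 2*(-7 + 7*7) = 2*(-7 + 49) = 2*42 = 84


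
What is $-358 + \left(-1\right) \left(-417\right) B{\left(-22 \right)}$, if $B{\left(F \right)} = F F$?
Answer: $201470$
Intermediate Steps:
$B{\left(F \right)} = F^{2}$
$-358 + \left(-1\right) \left(-417\right) B{\left(-22 \right)} = -358 + \left(-1\right) \left(-417\right) \left(-22\right)^{2} = -358 + 417 \cdot 484 = -358 + 201828 = 201470$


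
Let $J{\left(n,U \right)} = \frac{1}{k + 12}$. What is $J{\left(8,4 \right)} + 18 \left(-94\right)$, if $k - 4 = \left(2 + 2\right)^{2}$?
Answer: $- \frac{54143}{32} \approx -1692.0$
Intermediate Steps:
$k = 20$ ($k = 4 + \left(2 + 2\right)^{2} = 4 + 4^{2} = 4 + 16 = 20$)
$J{\left(n,U \right)} = \frac{1}{32}$ ($J{\left(n,U \right)} = \frac{1}{20 + 12} = \frac{1}{32}$)
$J{\left(8,4 \right)} + 18 \left(-94\right) = \frac{1}{32} + 18 \left(-94\right) = \frac{1}{32} - 1692 = - \frac{54143}{32}$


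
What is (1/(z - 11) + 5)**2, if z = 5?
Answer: 841/36 ≈ 23.361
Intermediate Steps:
(1/(z - 11) + 5)**2 = (1/(5 - 11) + 5)**2 = (1/(-6) + 5)**2 = (-1/6 + 5)**2 = (29/6)**2 = 841/36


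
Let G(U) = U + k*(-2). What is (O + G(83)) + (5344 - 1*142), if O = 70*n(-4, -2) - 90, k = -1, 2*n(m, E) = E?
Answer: 5127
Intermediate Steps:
n(m, E) = E/2
G(U) = 2 + U (G(U) = U - 1*(-2) = U + 2 = 2 + U)
O = -160 (O = 70*((½)*(-2)) - 90 = 70*(-1) - 90 = -70 - 90 = -160)
(O + G(83)) + (5344 - 1*142) = (-160 + (2 + 83)) + (5344 - 1*142) = (-160 + 85) + (5344 - 142) = -75 + 5202 = 5127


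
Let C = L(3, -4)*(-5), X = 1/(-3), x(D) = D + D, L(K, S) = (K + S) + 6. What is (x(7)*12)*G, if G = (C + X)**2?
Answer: 323456/3 ≈ 1.0782e+5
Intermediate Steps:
L(K, S) = 6 + K + S
x(D) = 2*D
X = -1/3 ≈ -0.33333
C = -25 (C = (6 + 3 - 4)*(-5) = 5*(-5) = -25)
G = 5776/9 (G = (-25 - 1/3)**2 = (-76/3)**2 = 5776/9 ≈ 641.78)
(x(7)*12)*G = ((2*7)*12)*(5776/9) = (14*12)*(5776/9) = 168*(5776/9) = 323456/3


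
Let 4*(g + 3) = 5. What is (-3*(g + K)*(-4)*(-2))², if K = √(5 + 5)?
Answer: 7524 - 2016*√10 ≈ 1148.8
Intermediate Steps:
g = -7/4 (g = -3 + (¼)*5 = -3 + 5/4 = -7/4 ≈ -1.7500)
K = √10 ≈ 3.1623
(-3*(g + K)*(-4)*(-2))² = (-3*(-7/4 + √10)*(-4)*(-2))² = (-3*(7 - 4*√10)*(-2))² = ((-21 + 12*√10)*(-2))² = (42 - 24*√10)²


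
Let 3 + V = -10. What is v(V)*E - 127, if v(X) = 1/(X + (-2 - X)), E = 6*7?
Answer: -148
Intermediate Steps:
V = -13 (V = -3 - 10 = -13)
E = 42
v(X) = -1/2 (v(X) = 1/(-2) = -1/2)
v(V)*E - 127 = -1/2*42 - 127 = -21 - 127 = -148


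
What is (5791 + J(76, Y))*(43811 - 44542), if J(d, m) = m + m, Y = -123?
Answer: -4053395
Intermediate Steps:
J(d, m) = 2*m
(5791 + J(76, Y))*(43811 - 44542) = (5791 + 2*(-123))*(43811 - 44542) = (5791 - 246)*(-731) = 5545*(-731) = -4053395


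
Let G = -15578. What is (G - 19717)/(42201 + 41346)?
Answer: -11765/27849 ≈ -0.42246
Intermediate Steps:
(G - 19717)/(42201 + 41346) = (-15578 - 19717)/(42201 + 41346) = -35295/83547 = -35295*1/83547 = -11765/27849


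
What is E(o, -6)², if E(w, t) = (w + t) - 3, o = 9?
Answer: 0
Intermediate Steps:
E(w, t) = -3 + t + w (E(w, t) = (t + w) - 3 = -3 + t + w)
E(o, -6)² = (-3 - 6 + 9)² = 0² = 0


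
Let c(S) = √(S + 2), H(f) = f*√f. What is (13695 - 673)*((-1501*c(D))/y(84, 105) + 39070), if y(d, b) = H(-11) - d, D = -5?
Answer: 13022*(-3281880*I + 1501*√3 + 429770*√11)/(-84*I + 11*√11) ≈ 5.0892e+8 + 3.3907e+5*I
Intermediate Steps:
H(f) = f^(3/2)
y(d, b) = -d - 11*I*√11 (y(d, b) = (-11)^(3/2) - d = -11*I*√11 - d = -d - 11*I*√11)
c(S) = √(2 + S)
(13695 - 673)*((-1501*c(D))/y(84, 105) + 39070) = (13695 - 673)*((-1501*√(2 - 5))/(-1*84 - 11*I*√11) + 39070) = 13022*((-1501*I*√3)/(-84 - 11*I*√11) + 39070) = 13022*(-1501*I*√3/(-84 - 11*I*√11) + 39070) = 13022*(39070 - 1501*I*√3/(-84 - 11*I*√11)) = 508769540 - 19546022*I*√3/(-84 - 11*I*√11)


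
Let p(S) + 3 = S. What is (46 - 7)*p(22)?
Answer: 741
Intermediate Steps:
p(S) = -3 + S
(46 - 7)*p(22) = (46 - 7)*(-3 + 22) = 39*19 = 741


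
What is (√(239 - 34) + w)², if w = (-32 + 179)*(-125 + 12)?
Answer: (16611 - √205)² ≈ 2.7545e+8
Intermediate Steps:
w = -16611 (w = 147*(-113) = -16611)
(√(239 - 34) + w)² = (√(239 - 34) - 16611)² = (√205 - 16611)² = (-16611 + √205)²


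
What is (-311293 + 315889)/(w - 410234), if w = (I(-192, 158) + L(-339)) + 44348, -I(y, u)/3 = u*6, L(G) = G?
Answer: -1532/123023 ≈ -0.012453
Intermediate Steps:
I(y, u) = -18*u (I(y, u) = -3*u*6 = -18*u)
w = 41165 (w = (-18*158 - 339) + 44348 = (-2844 - 339) + 44348 = -3183 + 44348 = 41165)
(-311293 + 315889)/(w - 410234) = (-311293 + 315889)/(41165 - 410234) = 4596/(-369069) = 4596*(-1/369069) = -1532/123023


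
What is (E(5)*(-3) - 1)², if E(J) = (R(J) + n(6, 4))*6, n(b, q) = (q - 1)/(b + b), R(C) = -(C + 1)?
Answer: 42025/4 ≈ 10506.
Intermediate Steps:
R(C) = -1 - C (R(C) = -(1 + C) = -1 - C)
n(b, q) = (-1 + q)/(2*b) (n(b, q) = (-1 + q)/((2*b)) = (-1 + q)*(1/(2*b)) = (-1 + q)/(2*b))
E(J) = -9/2 - 6*J (E(J) = ((-1 - J) + (½)*(-1 + 4)/6)*6 = ((-1 - J) + (½)*(⅙)*3)*6 = ((-1 - J) + ¼)*6 = (-¾ - J)*6 = -9/2 - 6*J)
(E(5)*(-3) - 1)² = ((-9/2 - 6*5)*(-3) - 1)² = ((-9/2 - 30)*(-3) - 1)² = (-69/2*(-3) - 1)² = (207/2 - 1)² = (205/2)² = 42025/4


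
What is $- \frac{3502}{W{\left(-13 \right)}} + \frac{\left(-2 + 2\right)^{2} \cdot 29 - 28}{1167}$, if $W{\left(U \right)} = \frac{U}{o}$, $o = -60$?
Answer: $- \frac{245210404}{15171} \approx -16163.0$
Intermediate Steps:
$W{\left(U \right)} = - \frac{U}{60}$ ($W{\left(U \right)} = \frac{U}{-60} = U \left(- \frac{1}{60}\right) = - \frac{U}{60}$)
$- \frac{3502}{W{\left(-13 \right)}} + \frac{\left(-2 + 2\right)^{2} \cdot 29 - 28}{1167} = - \frac{3502}{\left(- \frac{1}{60}\right) \left(-13\right)} + \frac{\left(-2 + 2\right)^{2} \cdot 29 - 28}{1167} = - \frac{3502}{\frac{13}{60}} + \left(0^{2} \cdot 29 - 28\right) \frac{1}{1167} = \left(-3502\right) \frac{60}{13} + \left(0 \cdot 29 - 28\right) \frac{1}{1167} = - \frac{210120}{13} + \left(0 - 28\right) \frac{1}{1167} = - \frac{210120}{13} - \frac{28}{1167} = - \frac{245210404}{15171}$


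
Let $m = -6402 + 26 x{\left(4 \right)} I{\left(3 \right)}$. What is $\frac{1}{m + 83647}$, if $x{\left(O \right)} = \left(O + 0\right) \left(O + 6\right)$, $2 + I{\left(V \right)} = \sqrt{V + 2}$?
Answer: $\frac{15033}{1128873845} - \frac{208 \sqrt{5}}{1128873845} \approx 1.2905 \cdot 10^{-5}$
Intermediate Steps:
$I{\left(V \right)} = -2 + \sqrt{2 + V}$ ($I{\left(V \right)} = -2 + \sqrt{V + 2} = -2 + \sqrt{2 + V}$)
$x{\left(O \right)} = O \left(6 + O\right)$
$m = -8482 + 1040 \sqrt{5}$ ($m = -6402 + 26 \cdot 4 \left(6 + 4\right) \left(-2 + \sqrt{2 + 3}\right) = -6402 + 26 \cdot 4 \cdot 10 \left(-2 + \sqrt{5}\right) = -6402 + 26 \cdot 40 \left(-2 + \sqrt{5}\right) = -6402 + 1040 \left(-2 + \sqrt{5}\right) = -6402 - \left(2080 - 1040 \sqrt{5}\right) = -8482 + 1040 \sqrt{5} \approx -6156.5$)
$\frac{1}{m + 83647} = \frac{1}{\left(-8482 + 1040 \sqrt{5}\right) + 83647} = \frac{1}{75165 + 1040 \sqrt{5}}$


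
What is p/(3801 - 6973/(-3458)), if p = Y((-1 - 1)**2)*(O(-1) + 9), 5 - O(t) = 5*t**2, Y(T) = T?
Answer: 6552/692149 ≈ 0.0094662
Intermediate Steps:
O(t) = 5 - 5*t**2
p = 36 (p = (-1 - 1)**2*((5 - 5*(-1)**2) + 9) = (-2)**2*((5 - 5*1) + 9) = 4*((5 - 5) + 9) = 4*(0 + 9) = 4*9 = 36)
p/(3801 - 6973/(-3458)) = 36/(3801 - 6973/(-3458)) = 36/(3801 - 6973*(-1/3458)) = 36/(3801 + 367/182) = 36/(692149/182) = (182/692149)*36 = 6552/692149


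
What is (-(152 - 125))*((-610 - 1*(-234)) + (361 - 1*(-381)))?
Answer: -9882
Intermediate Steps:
(-(152 - 125))*((-610 - 1*(-234)) + (361 - 1*(-381))) = (-1*27)*((-610 + 234) + (361 + 381)) = -27*(-376 + 742) = -27*366 = -9882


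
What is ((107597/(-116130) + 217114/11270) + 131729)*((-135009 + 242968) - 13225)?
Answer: 5556083149299633/445165 ≈ 1.2481e+10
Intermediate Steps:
((107597/(-116130) + 217114/11270) + 131729)*((-135009 + 242968) - 13225) = ((107597*(-1/116130) + 217114*(1/11270)) + 131729)*(107959 - 13225) = ((-15371/16590 + 108557/5635) + 131729)*94734 = (48981287/2670990 + 131729)*94734 = (351895822997/2670990)*94734 = 5556083149299633/445165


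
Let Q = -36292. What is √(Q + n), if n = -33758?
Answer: 5*I*√2802 ≈ 264.67*I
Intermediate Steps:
√(Q + n) = √(-36292 - 33758) = √(-70050) = 5*I*√2802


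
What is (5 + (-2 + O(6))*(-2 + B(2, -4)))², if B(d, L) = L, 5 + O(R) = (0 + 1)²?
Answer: 1681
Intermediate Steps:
O(R) = -4 (O(R) = -5 + (0 + 1)² = -5 + 1² = -5 + 1 = -4)
(5 + (-2 + O(6))*(-2 + B(2, -4)))² = (5 + (-2 - 4)*(-2 - 4))² = (5 - 6*(-6))² = (5 + 36)² = 41² = 1681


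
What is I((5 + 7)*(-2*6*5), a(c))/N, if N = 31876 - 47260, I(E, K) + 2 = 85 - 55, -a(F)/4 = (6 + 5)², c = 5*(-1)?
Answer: -7/3846 ≈ -0.0018201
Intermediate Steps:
c = -5
a(F) = -484 (a(F) = -4*(6 + 5)² = -4*11² = -4*121 = -484)
I(E, K) = 28 (I(E, K) = -2 + (85 - 55) = -2 + 30 = 28)
N = -15384
I((5 + 7)*(-2*6*5), a(c))/N = 28/(-15384) = 28*(-1/15384) = -7/3846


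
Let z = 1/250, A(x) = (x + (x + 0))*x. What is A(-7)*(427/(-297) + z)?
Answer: -5216197/37125 ≈ -140.50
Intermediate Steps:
A(x) = 2*x² (A(x) = (x + x)*x = (2*x)*x = 2*x²)
z = 1/250 ≈ 0.0040000
A(-7)*(427/(-297) + z) = (2*(-7)²)*(427/(-297) + 1/250) = (2*49)*(427*(-1/297) + 1/250) = 98*(-427/297 + 1/250) = 98*(-106453/74250) = -5216197/37125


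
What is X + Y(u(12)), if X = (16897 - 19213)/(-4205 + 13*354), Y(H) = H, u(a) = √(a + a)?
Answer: -2316/397 + 2*√6 ≈ -0.93477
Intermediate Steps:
u(a) = √2*√a (u(a) = √(2*a) = √2*√a)
X = -2316/397 (X = -2316/(-4205 + 4602) = -2316/397 ≈ -5.8338)
X + Y(u(12)) = -2316/397 + √2*√12 = -2316/397 + √2*(2*√3) = -2316/397 + 2*√6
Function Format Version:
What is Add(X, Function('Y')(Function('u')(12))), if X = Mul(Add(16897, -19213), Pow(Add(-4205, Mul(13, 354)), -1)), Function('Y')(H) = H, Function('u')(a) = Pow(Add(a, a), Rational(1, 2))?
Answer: Add(Rational(-2316, 397), Mul(2, Pow(6, Rational(1, 2)))) ≈ -0.93477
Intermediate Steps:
Function('u')(a) = Mul(Pow(2, Rational(1, 2)), Pow(a, Rational(1, 2))) (Function('u')(a) = Pow(Mul(2, a), Rational(1, 2)) = Mul(Pow(2, Rational(1, 2)), Pow(a, Rational(1, 2))))
X = Rational(-2316, 397) (X = Mul(-2316, Pow(Add(-4205, 4602), -1)) = Mul(-2316, Pow(397, -1)) = Mul(-2316, Rational(1, 397)) = Rational(-2316, 397) ≈ -5.8338)
Add(X, Function('Y')(Function('u')(12))) = Add(Rational(-2316, 397), Mul(Pow(2, Rational(1, 2)), Pow(12, Rational(1, 2)))) = Add(Rational(-2316, 397), Mul(Pow(2, Rational(1, 2)), Mul(2, Pow(3, Rational(1, 2))))) = Add(Rational(-2316, 397), Mul(2, Pow(6, Rational(1, 2))))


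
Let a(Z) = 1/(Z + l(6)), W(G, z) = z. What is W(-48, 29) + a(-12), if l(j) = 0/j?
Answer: 347/12 ≈ 28.917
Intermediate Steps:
l(j) = 0
a(Z) = 1/Z (a(Z) = 1/(Z + 0) = 1/Z)
W(-48, 29) + a(-12) = 29 + 1/(-12) = 29 - 1/12 = 347/12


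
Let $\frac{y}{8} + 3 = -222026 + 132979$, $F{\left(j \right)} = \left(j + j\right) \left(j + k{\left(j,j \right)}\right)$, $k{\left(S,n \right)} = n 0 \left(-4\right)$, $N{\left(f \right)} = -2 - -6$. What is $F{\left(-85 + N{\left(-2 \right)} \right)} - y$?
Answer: $725522$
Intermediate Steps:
$N{\left(f \right)} = 4$ ($N{\left(f \right)} = -2 + 6 = 4$)
$k{\left(S,n \right)} = 0$ ($k{\left(S,n \right)} = 0 \left(-4\right) = 0$)
$F{\left(j \right)} = 2 j^{2}$ ($F{\left(j \right)} = \left(j + j\right) \left(j + 0\right) = 2 j j = 2 j^{2}$)
$y = -712400$ ($y = -24 + 8 \left(-222026 + 132979\right) = -24 + 8 \left(-89047\right) = -24 - 712376 = -712400$)
$F{\left(-85 + N{\left(-2 \right)} \right)} - y = 2 \left(-85 + 4\right)^{2} - -712400 = 2 \left(-81\right)^{2} + 712400 = 2 \cdot 6561 + 712400 = 13122 + 712400 = 725522$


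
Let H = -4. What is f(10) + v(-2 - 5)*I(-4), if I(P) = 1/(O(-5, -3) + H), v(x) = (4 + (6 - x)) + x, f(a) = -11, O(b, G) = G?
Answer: -87/7 ≈ -12.429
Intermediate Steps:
v(x) = 10 (v(x) = (10 - x) + x = 10)
I(P) = -1/7 (I(P) = 1/(-3 - 4) = 1/(-7) = -1/7)
f(10) + v(-2 - 5)*I(-4) = -11 + 10*(-1/7) = -11 - 10/7 = -87/7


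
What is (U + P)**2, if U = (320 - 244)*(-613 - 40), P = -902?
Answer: 2553280900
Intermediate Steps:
U = -49628 (U = 76*(-653) = -49628)
(U + P)**2 = (-49628 - 902)**2 = (-50530)**2 = 2553280900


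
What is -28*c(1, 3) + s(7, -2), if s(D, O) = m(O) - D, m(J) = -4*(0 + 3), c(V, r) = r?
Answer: -103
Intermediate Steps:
m(J) = -12 (m(J) = -4*3 = -12)
s(D, O) = -12 - D
-28*c(1, 3) + s(7, -2) = -28*3 + (-12 - 1*7) = -84 + (-12 - 7) = -84 - 19 = -103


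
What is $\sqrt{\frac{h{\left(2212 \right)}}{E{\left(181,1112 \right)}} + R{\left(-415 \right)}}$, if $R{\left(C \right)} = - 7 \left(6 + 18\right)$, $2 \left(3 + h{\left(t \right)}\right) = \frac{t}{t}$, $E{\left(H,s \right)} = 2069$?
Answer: $\frac{i \sqrt{2876692082}}{4138} \approx 12.962 i$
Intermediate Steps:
$h{\left(t \right)} = - \frac{5}{2}$ ($h{\left(t \right)} = -3 + \frac{t \frac{1}{t}}{2} = -3 + \frac{1}{2} \cdot 1 = -3 + \frac{1}{2} = - \frac{5}{2}$)
$R{\left(C \right)} = -168$ ($R{\left(C \right)} = \left(-7\right) 24 = -168$)
$\sqrt{\frac{h{\left(2212 \right)}}{E{\left(181,1112 \right)}} + R{\left(-415 \right)}} = \sqrt{- \frac{5}{2 \cdot 2069} - 168} = \sqrt{\left(- \frac{5}{2}\right) \frac{1}{2069} - 168} = \sqrt{- \frac{5}{4138} - 168} = \sqrt{- \frac{695189}{4138}} = \frac{i \sqrt{2876692082}}{4138}$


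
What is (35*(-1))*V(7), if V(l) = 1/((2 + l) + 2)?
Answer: -35/11 ≈ -3.1818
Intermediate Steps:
V(l) = 1/(4 + l)
(35*(-1))*V(7) = (35*(-1))/(4 + 7) = -35/11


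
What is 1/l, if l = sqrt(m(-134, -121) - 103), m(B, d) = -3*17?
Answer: -I*sqrt(154)/154 ≈ -0.080582*I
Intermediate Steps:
m(B, d) = -51
l = I*sqrt(154) (l = sqrt(-51 - 103) = sqrt(-154) = I*sqrt(154) ≈ 12.41*I)
1/l = 1/(I*sqrt(154)) = -I*sqrt(154)/154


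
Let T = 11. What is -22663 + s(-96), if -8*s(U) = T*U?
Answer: -22531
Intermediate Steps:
s(U) = -11*U/8
-22663 + s(-96) = -22663 - 11/8*(-96) = -22663 + 132 = -22531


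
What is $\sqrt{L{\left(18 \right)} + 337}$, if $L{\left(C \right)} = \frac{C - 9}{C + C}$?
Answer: $\frac{\sqrt{1349}}{2} \approx 18.364$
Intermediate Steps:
$L{\left(C \right)} = \frac{-9 + C}{2 C}$
$\sqrt{L{\left(18 \right)} + 337} = \sqrt{\frac{-9 + 18}{2 \cdot 18} + 337} = \sqrt{\frac{1}{2} \cdot \frac{1}{18} \cdot 9 + 337} = \sqrt{\frac{1}{4} + 337} = \sqrt{\frac{1349}{4}} = \frac{\sqrt{1349}}{2}$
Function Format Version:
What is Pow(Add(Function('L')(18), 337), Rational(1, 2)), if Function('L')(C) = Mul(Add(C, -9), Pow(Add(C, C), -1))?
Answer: Mul(Rational(1, 2), Pow(1349, Rational(1, 2))) ≈ 18.364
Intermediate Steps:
Function('L')(C) = Mul(Rational(1, 2), Pow(C, -1), Add(-9, C)) (Function('L')(C) = Mul(Add(-9, C), Pow(Mul(2, C), -1)) = Mul(Add(-9, C), Mul(Rational(1, 2), Pow(C, -1))) = Mul(Rational(1, 2), Pow(C, -1), Add(-9, C)))
Pow(Add(Function('L')(18), 337), Rational(1, 2)) = Pow(Add(Mul(Rational(1, 2), Pow(18, -1), Add(-9, 18)), 337), Rational(1, 2)) = Pow(Add(Mul(Rational(1, 2), Rational(1, 18), 9), 337), Rational(1, 2)) = Pow(Add(Rational(1, 4), 337), Rational(1, 2)) = Pow(Rational(1349, 4), Rational(1, 2)) = Mul(Rational(1, 2), Pow(1349, Rational(1, 2)))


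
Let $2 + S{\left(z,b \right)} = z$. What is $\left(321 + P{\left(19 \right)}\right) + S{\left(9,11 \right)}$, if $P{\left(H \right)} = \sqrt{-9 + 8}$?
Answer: $328 + i \approx 328.0 + 1.0 i$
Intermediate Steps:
$P{\left(H \right)} = i$ ($P{\left(H \right)} = \sqrt{-1} = i$)
$S{\left(z,b \right)} = -2 + z$
$\left(321 + P{\left(19 \right)}\right) + S{\left(9,11 \right)} = \left(321 + i\right) + \left(-2 + 9\right) = \left(321 + i\right) + 7 = 328 + i$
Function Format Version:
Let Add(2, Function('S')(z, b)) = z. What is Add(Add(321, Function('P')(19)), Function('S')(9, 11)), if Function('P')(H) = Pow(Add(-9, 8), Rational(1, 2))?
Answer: Add(328, I) ≈ Add(328.00, Mul(1.0000, I))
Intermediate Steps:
Function('P')(H) = I (Function('P')(H) = Pow(-1, Rational(1, 2)) = I)
Function('S')(z, b) = Add(-2, z)
Add(Add(321, Function('P')(19)), Function('S')(9, 11)) = Add(Add(321, I), Add(-2, 9)) = Add(Add(321, I), 7) = Add(328, I)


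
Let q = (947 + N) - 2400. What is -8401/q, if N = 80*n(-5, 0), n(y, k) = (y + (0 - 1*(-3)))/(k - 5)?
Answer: 8401/1421 ≈ 5.9120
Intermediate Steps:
n(y, k) = (3 + y)/(-5 + k) (n(y, k) = (y + (0 + 3))/(-5 + k) = (y + 3)/(-5 + k) = (3 + y)/(-5 + k))
N = 32 (N = 80*((3 - 5)/(-5 + 0)) = 80*(-2/(-5)) = 80*(-⅕*(-2)) = 80*(⅖) = 32)
q = -1421 (q = (947 + 32) - 2400 = 979 - 2400 = -1421)
-8401/q = -8401/(-1421) = -8401*(-1/1421) = 8401/1421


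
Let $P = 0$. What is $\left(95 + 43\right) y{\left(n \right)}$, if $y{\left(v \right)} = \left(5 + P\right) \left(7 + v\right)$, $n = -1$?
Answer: $4140$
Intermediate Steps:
$y{\left(v \right)} = 35 + 5 v$ ($y{\left(v \right)} = \left(5 + 0\right) \left(7 + v\right) = 5 \left(7 + v\right) = 35 + 5 v$)
$\left(95 + 43\right) y{\left(n \right)} = \left(95 + 43\right) \left(35 + 5 \left(-1\right)\right) = 138 \left(35 - 5\right) = 138 \cdot 30 = 4140$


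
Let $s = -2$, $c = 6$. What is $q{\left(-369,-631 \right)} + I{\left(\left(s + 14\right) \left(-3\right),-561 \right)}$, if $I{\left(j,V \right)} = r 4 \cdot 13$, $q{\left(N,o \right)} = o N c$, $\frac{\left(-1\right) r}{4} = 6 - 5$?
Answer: $1396826$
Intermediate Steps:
$r = -4$ ($r = - 4 \left(6 - 5\right) = \left(-4\right) 1 = -4$)
$q{\left(N,o \right)} = 6 N o$ ($q{\left(N,o \right)} = o N 6 = N o 6 = 6 N o$)
$I{\left(j,V \right)} = -208$ ($I{\left(j,V \right)} = \left(-4\right) 4 \cdot 13 = \left(-16\right) 13 = -208$)
$q{\left(-369,-631 \right)} + I{\left(\left(s + 14\right) \left(-3\right),-561 \right)} = 6 \left(-369\right) \left(-631\right) - 208 = 1397034 - 208 = 1396826$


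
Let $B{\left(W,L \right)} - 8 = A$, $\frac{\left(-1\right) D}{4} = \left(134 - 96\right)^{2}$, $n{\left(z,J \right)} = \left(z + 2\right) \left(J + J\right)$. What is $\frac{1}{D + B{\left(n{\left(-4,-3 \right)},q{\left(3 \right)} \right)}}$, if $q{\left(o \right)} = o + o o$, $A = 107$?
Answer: $- \frac{1}{5661} \approx -0.00017665$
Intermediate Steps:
$n{\left(z,J \right)} = 2 J \left(2 + z\right)$ ($n{\left(z,J \right)} = \left(2 + z\right) 2 J = 2 J \left(2 + z\right)$)
$q{\left(o \right)} = o + o^{2}$
$D = -5776$ ($D = - 4 \left(134 - 96\right)^{2} = - 4 \cdot 38^{2} = \left(-4\right) 1444 = -5776$)
$B{\left(W,L \right)} = 115$ ($B{\left(W,L \right)} = 8 + 107 = 115$)
$\frac{1}{D + B{\left(n{\left(-4,-3 \right)},q{\left(3 \right)} \right)}} = \frac{1}{-5776 + 115} = \frac{1}{-5661} = - \frac{1}{5661}$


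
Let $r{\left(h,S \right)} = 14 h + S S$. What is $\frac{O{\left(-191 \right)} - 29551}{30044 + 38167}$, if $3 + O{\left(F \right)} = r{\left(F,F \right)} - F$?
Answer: $\frac{404}{6201} \approx 0.065151$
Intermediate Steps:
$r{\left(h,S \right)} = S^{2} + 14 h$ ($r{\left(h,S \right)} = 14 h + S^{2} = S^{2} + 14 h$)
$O{\left(F \right)} = -3 + F^{2} + 13 F$ ($O{\left(F \right)} = -3 - \left(- F^{2} - 13 F\right) = -3 + \left(F^{2} + 13 F\right) = -3 + F^{2} + 13 F$)
$\frac{O{\left(-191 \right)} - 29551}{30044 + 38167} = \frac{\left(-3 + \left(-191\right)^{2} + 13 \left(-191\right)\right) - 29551}{30044 + 38167} = \frac{\left(-3 + 36481 - 2483\right) - 29551}{68211} = \left(33995 - 29551\right) \frac{1}{68211} = 4444 \cdot \frac{1}{68211} = \frac{404}{6201}$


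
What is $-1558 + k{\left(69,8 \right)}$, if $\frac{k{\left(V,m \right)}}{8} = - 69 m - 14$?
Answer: $-6086$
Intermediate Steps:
$k{\left(V,m \right)} = -112 - 552 m$ ($k{\left(V,m \right)} = 8 \left(- 69 m - 14\right) = 8 \left(-14 - 69 m\right) = -112 - 552 m$)
$-1558 + k{\left(69,8 \right)} = -1558 - 4528 = -6086$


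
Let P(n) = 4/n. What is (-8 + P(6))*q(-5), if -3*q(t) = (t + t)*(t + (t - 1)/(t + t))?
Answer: 968/9 ≈ 107.56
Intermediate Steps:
q(t) = -2*t*(t + (-1 + t)/(2*t))/3 (q(t) = -(t + t)*(t + (t - 1)/(t + t))/3 = -2*t*(t + (-1 + t)/((2*t)))/3 = -2*t*(t + (-1 + t)*(1/(2*t)))/3 = -2*t*(t + (-1 + t)/(2*t))/3)
(-8 + P(6))*q(-5) = (-8 + 4/6)*(1/3 - 2/3*(-5)**2 - 1/3*(-5)) = (-8 + 4*(1/6))*(1/3 - 2/3*25 + 5/3) = (-8 + 2/3)*(1/3 - 50/3 + 5/3) = -22/3*(-44/3) = 968/9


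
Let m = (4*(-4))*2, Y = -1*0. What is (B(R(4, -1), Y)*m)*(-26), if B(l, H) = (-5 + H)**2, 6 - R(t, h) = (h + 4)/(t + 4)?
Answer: 20800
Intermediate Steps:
R(t, h) = 6 - (4 + h)/(4 + t) (R(t, h) = 6 - (h + 4)/(t + 4) = 6 - (4 + h)/(4 + t))
Y = 0
m = -32 (m = -16*2 = -32)
(B(R(4, -1), Y)*m)*(-26) = ((-5 + 0)**2*(-32))*(-26) = ((-5)**2*(-32))*(-26) = (25*(-32))*(-26) = -800*(-26) = 20800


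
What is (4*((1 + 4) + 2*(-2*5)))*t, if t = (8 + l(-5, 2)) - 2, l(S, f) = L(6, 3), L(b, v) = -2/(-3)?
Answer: -400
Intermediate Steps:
L(b, v) = 2/3 (L(b, v) = -2*(-1/3) = 2/3)
l(S, f) = 2/3
t = 20/3 (t = (8 + 2/3) - 2 = 26/3 - 2 = 20/3 ≈ 6.6667)
(4*((1 + 4) + 2*(-2*5)))*t = (4*((1 + 4) + 2*(-2*5)))*(20/3) = (4*(5 + 2*(-10)))*(20/3) = (4*(5 - 20))*(20/3) = (4*(-15))*(20/3) = -60*20/3 = -400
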